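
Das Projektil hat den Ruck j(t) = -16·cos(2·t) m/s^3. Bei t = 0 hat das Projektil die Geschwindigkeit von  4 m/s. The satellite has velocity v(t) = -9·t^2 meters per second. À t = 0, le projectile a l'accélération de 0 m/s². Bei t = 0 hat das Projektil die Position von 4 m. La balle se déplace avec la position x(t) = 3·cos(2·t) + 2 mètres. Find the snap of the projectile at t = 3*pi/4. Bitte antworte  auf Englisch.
To solve this, we need to take 1 derivative of our jerk equation j(t) = -16·cos(2·t). Differentiating jerk, we get snap: s(t) = 32·sin(2·t). Using s(t) = 32·sin(2·t) and substituting t = 3*pi/4, we find s = -32.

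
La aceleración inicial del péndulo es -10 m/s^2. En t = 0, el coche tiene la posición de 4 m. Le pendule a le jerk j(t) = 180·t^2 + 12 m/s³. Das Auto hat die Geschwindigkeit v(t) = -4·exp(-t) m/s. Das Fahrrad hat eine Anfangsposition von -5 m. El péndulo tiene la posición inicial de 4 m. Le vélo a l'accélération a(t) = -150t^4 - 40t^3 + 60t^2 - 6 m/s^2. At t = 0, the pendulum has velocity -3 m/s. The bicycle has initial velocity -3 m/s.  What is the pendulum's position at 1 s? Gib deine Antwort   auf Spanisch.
Debemos encontrar la integral de nuestra ecuación de la sacudida j(t) = 180·t^2 + 12 3 veces. Integrando la sacudida y usando la condición inicial a(0) = -10, obtenemos a(t) = 60·t^3 + 12·t - 10. Integrando la aceleración y usando la condición inicial v(0) = -3, obtenemos v(t) = 15·t^4 + 6·t^2 - 10·t - 3. Tomando ∫v(t)dt y aplicando x(0) = 4, encontramos x(t) = 3·t^5 + 2·t^3 - 5·t^2 - 3·t + 4. Tenemos la posición x(t) = 3·t^5 + 2·t^3 - 5·t^2 - 3·t + 4. Sustituyendo t = 1: x(1) = 1.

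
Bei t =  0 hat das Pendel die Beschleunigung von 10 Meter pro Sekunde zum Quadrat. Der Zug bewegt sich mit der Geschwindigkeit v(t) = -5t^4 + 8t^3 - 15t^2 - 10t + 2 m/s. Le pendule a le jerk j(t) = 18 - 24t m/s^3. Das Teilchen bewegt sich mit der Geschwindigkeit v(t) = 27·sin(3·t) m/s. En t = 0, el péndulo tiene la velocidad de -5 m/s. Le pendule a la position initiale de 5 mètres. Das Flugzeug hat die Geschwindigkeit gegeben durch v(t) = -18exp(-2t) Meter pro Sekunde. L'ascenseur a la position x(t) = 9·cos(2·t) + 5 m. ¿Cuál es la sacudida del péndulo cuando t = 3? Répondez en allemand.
Mit j(t) = 18 - 24·t und Einsetzen von t = 3, finden wir j = -54.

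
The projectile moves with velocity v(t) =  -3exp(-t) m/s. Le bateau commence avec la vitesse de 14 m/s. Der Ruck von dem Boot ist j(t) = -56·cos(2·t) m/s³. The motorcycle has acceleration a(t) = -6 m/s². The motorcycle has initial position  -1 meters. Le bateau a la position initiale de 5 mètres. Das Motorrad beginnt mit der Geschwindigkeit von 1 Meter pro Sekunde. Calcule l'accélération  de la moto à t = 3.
De l'équation de l'accélération a(t) = -6, nous substituons t = 3 pour obtenir a = -6.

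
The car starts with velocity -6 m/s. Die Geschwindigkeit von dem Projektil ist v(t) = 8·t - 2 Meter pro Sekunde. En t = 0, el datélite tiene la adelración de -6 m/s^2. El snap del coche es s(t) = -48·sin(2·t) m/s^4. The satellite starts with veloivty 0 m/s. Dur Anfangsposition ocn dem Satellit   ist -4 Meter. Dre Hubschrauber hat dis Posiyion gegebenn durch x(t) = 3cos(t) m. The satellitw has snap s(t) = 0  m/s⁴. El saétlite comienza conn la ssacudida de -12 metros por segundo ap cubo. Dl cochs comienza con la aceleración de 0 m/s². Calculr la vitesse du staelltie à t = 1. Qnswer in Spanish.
Necesitamos integrar nuestra ecuación del snap s(t) = 0 3 veces. La antiderivada del snap es la sacudida. Usando j(0) = -12, obtenemos j(t) = -12. Integrando la sacudida y usando la condición inicial a(0) = -6, obtenemos a(t) = -12·t - 6. Tomando ∫a(t)dt y aplicando v(0) = 0, encontramos v(t) = 6·t·(-t - 1). Usando v(t) = 6·t·(-t - 1) y sustituyendo t = 1, encontramos v = -12.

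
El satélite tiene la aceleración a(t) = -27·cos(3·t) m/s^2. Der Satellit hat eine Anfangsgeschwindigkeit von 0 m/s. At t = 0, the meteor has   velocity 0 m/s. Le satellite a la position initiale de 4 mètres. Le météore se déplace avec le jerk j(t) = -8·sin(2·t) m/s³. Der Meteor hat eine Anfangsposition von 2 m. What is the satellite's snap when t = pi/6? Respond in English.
Starting from acceleration a(t) = -27·cos(3·t), we take 2 derivatives. The derivative of acceleration gives jerk: j(t) = 81·sin(3·t). The derivative of jerk gives snap: s(t) = 243·cos(3·t). We have snap s(t) = 243·cos(3·t). Substituting t = pi/6: s(pi/6) = 0.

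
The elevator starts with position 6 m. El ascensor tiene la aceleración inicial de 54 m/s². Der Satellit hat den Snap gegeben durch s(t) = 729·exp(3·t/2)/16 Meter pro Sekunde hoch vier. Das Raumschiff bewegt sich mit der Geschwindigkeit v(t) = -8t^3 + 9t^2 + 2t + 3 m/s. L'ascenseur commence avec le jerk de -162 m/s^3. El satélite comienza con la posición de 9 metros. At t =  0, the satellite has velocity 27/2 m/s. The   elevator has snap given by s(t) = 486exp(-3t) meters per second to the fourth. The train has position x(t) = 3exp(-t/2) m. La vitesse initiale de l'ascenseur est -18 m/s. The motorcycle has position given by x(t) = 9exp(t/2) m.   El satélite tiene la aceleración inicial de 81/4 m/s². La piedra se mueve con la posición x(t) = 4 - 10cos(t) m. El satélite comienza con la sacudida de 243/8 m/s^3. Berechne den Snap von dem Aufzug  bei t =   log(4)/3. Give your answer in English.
Using s(t) = 486·exp(-3·t) and substituting t = log(4)/3, we find s = 243/2.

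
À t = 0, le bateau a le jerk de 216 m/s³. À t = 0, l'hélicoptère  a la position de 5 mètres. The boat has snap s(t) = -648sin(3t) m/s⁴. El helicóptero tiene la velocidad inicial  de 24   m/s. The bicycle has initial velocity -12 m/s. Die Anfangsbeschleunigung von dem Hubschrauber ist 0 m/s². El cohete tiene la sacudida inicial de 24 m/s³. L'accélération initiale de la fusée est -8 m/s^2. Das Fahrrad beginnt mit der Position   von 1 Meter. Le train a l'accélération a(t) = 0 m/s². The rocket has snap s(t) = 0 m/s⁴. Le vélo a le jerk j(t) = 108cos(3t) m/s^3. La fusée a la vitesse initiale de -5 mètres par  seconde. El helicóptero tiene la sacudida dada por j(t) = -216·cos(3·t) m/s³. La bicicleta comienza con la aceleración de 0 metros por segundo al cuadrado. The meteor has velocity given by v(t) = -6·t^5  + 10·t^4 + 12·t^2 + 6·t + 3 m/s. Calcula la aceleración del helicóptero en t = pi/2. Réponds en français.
Nous devons trouver l'intégrale de notre équation du jerk j(t) = -216·cos(3·t) 1 fois. En prenant ∫j(t)dt et en appliquant a(0) = 0, nous trouvons a(t) = -72·sin(3·t). De l'équation de l'accélération a(t) = -72·sin(3·t), nous substituons t = pi/2 pour obtenir a = 72.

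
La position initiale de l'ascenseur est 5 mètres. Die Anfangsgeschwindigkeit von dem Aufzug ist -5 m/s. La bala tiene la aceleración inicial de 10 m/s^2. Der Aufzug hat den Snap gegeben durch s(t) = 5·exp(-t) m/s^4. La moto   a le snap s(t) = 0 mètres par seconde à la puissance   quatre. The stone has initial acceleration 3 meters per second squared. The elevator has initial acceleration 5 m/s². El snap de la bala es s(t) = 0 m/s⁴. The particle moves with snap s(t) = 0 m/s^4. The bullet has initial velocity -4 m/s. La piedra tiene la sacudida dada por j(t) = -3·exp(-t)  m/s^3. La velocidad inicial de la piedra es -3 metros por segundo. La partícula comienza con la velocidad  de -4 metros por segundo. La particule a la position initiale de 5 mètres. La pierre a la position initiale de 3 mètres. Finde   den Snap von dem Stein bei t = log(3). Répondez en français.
Pour résoudre ceci, nous devons prendre 1 dérivée de notre équation du jerk j(t) = -3·exp(-t). La dérivée du jerk donne le snap: s(t) = 3·exp(-t). En utilisant s(t) = 3·exp(-t) et en substituant t = log(3), nous trouvons s = 1.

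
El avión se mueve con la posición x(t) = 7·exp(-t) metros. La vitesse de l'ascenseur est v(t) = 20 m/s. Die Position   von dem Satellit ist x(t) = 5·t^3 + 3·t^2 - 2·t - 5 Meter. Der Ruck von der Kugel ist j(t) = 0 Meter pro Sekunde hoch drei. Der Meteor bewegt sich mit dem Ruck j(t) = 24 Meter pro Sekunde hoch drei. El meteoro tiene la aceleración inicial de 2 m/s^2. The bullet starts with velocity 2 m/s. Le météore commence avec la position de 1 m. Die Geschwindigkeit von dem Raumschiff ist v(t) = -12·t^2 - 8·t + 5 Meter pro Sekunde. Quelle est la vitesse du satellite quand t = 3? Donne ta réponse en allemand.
Ausgehend von der Position x(t) = 5·t^3 + 3·t^2 - 2·t - 5, nehmen wir 1 Ableitung. Durch Ableiten von der Position erhalten wir die Geschwindigkeit: v(t) = 15·t^2 + 6·t - 2. Wir haben die Geschwindigkeit v(t) = 15·t^2 + 6·t - 2. Durch Einsetzen von t = 3: v(3) = 151.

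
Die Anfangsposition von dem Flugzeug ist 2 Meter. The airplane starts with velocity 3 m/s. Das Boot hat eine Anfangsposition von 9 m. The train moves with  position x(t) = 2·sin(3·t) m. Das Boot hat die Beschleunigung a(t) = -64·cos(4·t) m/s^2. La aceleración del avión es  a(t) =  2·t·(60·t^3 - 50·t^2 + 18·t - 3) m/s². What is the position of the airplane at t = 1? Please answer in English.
We need to integrate our acceleration equation a(t) = 2·t·(60·t^3 - 50·t^2 + 18·t - 3) 2 times. Finding the antiderivative of a(t) and using v(0) = 3: v(t) = 24·t^5 - 25·t^4 + 12·t^3 - 3·t^2 + 3. The integral of velocity is position. Using x(0) = 2, we get x(t) = 4·t^6 - 5·t^5 + 3·t^4 - t^3 + 3·t + 2. Using x(t) = 4·t^6 - 5·t^5 + 3·t^4 - t^3 + 3·t + 2 and substituting t = 1, we find x = 6.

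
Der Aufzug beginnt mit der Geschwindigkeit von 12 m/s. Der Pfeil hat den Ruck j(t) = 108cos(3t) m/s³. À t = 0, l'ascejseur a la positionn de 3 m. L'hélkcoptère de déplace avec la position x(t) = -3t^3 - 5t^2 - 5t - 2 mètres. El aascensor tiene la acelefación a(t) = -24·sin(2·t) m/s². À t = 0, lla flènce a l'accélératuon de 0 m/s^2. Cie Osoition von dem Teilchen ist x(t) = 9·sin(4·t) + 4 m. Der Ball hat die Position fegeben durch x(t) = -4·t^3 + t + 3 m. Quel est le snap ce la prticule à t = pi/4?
En partant de la position x(t) = 9·sin(4·t) + 4, nous prenons 4 dérivées. En dérivant la position, nous obtenons la vitesse: v(t) = 36·cos(4·t). La dérivée de la vitesse donne l'accélération: a(t) = -144·sin(4·t). La dérivée de l'accélération donne le jerk: j(t) = -576·cos(4·t). En dérivant le jerk, nous obtenons le snap: s(t) = 2304·sin(4·t). De l'équation du snap s(t) = 2304·sin(4·t), nous substituons t = pi/4 pour obtenir s = 0.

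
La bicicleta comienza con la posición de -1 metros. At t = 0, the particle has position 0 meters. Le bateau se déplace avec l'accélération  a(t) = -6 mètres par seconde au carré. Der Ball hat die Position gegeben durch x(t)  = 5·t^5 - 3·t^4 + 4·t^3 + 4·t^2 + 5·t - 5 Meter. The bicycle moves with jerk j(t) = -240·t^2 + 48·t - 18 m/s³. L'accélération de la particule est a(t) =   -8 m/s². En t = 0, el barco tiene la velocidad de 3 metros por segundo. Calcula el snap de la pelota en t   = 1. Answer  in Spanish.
Debemos derivar nuestra ecuación de la posición x(t) = 5·t^5 - 3·t^4 + 4·t^3 + 4·t^2 + 5·t - 5 4 veces. La derivada de la posición da la velocidad: v(t) = 25·t^4 - 12·t^3 + 12·t^2 + 8·t + 5. Tomando d/dt de v(t), encontramos a(t) = 100·t^3 - 36·t^2 + 24·t + 8. Derivando la aceleración, obtenemos la sacudida: j(t) = 300·t^2 - 72·t + 24. La derivada de la sacudida da el snap: s(t) = 600·t - 72. Usando s(t) = 600·t - 72 y sustituyendo t = 1, encontramos s = 528.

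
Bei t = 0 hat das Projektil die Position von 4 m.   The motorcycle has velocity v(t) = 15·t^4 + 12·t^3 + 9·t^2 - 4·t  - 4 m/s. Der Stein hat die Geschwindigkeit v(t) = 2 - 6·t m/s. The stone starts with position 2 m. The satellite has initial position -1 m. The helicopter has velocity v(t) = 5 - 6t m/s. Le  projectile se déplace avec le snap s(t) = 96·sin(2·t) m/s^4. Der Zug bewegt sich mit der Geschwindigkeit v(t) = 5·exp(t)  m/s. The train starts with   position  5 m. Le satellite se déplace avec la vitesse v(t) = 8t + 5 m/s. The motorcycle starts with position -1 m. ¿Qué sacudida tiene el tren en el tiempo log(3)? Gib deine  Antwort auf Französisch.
Pour résoudre ceci, nous devons prendre 2 dérivées de notre équation de la vitesse v(t) = 5·exp(t). En prenant d/dt de v(t), nous trouvons a(t) = 5·exp(t). La dérivée de l'accélération donne le jerk: j(t) = 5·exp(t). De l'équation du jerk j(t) = 5·exp(t), nous substituons t = log(3) pour obtenir j = 15.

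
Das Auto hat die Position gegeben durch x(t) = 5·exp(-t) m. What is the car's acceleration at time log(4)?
To solve this, we need to take 2 derivatives of our position equation x(t) = 5·exp(-t). The derivative of position gives velocity: v(t) = -5·exp(-t). Taking d/dt of v(t), we find a(t) = 5·exp(-t). We have acceleration a(t) = 5·exp(-t). Substituting t = log(4): a(log(4)) = 5/4.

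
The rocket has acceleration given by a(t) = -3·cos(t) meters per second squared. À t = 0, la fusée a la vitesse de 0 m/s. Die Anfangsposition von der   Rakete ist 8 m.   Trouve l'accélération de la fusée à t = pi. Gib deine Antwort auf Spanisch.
De la ecuación de la aceleración a(t) = -3·cos(t), sustituimos t = pi para obtener a = 3.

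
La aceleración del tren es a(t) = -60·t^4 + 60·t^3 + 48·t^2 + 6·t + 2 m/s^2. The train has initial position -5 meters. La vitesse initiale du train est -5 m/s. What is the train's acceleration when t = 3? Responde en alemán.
Wir haben die Beschleunigung a(t) = -60·t^4 + 60·t^3 + 48·t^2 + 6·t + 2. Durch Einsetzen von t = 3: a(3) = -2788.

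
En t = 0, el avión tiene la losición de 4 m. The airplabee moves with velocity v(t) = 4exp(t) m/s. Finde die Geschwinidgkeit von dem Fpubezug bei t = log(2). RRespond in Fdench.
En utilisant v(t) = 4·exp(t) et en substituant t = log(2), nous trouvons v = 8.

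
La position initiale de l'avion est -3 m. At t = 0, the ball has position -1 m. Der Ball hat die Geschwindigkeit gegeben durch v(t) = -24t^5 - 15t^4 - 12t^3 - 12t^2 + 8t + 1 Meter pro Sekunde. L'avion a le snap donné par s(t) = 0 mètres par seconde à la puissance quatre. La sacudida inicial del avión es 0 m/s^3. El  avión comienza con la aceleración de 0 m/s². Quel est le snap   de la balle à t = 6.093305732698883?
Pour résoudre ceci, nous devons prendre 3 dérivées de notre équation de la vitesse v(t) = -24·t^5 - 15·t^4 - 12·t^3 - 12·t^2 + 8·t + 1. En prenant d/dt de v(t), nous trouvons a(t) = -120·t^4 - 60·t^3 - 36·t^2 - 24·t + 8. En prenant d/dt de a(t), nous trouvons j(t) = -480·t^3 - 180·t^2 - 72·t - 24. En prenant d/dt de j(t), nous trouvons s(t) = -1440·t^2 - 360·t - 72. Nous avons le snap s(t) = -1440·t^2 - 360·t - 72. En substituant t = 6.093305732698883: s(6.093305732698883) = -55730.4497068547.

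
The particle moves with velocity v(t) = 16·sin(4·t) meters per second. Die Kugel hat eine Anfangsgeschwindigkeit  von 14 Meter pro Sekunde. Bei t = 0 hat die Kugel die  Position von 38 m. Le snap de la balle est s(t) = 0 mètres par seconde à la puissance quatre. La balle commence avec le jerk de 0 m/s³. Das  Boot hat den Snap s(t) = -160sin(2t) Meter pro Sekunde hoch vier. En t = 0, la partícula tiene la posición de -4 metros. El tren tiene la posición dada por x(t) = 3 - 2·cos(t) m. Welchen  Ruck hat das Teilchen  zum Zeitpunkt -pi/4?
Ausgehend von der Geschwindigkeit v(t) = 16·sin(4·t), nehmen wir 2 Ableitungen. Durch Ableiten von der Geschwindigkeit erhalten wir die Beschleunigung: a(t) = 64·cos(4·t). Durch Ableiten von der Beschleunigung erhalten wir den Ruck: j(t) = -256·sin(4·t). Wir haben den Ruck j(t) = -256·sin(4·t). Durch Einsetzen von t = -pi/4: j(-pi/4) = 0.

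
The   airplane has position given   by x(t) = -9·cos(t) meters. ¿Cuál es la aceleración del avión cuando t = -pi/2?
Para resolver esto, necesitamos tomar 2 derivadas de nuestra ecuación de la posición x(t) = -9·cos(t). La derivada de la posición da la velocidad: v(t) = 9·sin(t). La derivada de la velocidad da la aceleración: a(t) = 9·cos(t). Tenemos la aceleración a(t) = 9·cos(t). Sustituyendo t = -pi/2: a(-pi/2) = 0.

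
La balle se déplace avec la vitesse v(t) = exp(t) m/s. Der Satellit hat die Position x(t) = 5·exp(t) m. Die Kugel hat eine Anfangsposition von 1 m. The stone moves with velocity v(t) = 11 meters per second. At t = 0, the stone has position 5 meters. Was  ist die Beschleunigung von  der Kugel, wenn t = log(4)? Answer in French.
En partant de la vitesse v(t) = exp(t), nous prenons 1 dérivée. En dérivant la vitesse, nous obtenons l'accélération: a(t) = exp(t). Nous avons l'accélération a(t) = exp(t). En substituant t = log(4): a(log(4)) = 4.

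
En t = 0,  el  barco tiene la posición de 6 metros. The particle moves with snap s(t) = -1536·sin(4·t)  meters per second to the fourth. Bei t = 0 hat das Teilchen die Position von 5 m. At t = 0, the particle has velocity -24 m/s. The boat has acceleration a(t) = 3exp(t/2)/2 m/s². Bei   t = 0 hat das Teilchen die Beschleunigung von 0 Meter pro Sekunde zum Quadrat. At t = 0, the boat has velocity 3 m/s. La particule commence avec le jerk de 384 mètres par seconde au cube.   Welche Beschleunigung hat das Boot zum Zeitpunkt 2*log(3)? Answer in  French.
Nous avons l'accélération a(t) = 3·exp(t/2)/2. En substituant t = 2*log(3): a(2*log(3)) = 9/2.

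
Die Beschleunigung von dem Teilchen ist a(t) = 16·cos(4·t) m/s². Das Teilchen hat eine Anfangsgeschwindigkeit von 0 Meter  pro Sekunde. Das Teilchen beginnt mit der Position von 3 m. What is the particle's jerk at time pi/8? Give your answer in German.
Wir müssen unsere Gleichung für die Beschleunigung a(t) = 16·cos(4·t) 1-mal ableiten. Durch Ableiten von der Beschleunigung erhalten wir den Ruck: j(t) = -64·sin(4·t). Wir haben den Ruck j(t) = -64·sin(4·t). Durch Einsetzen von t = pi/8: j(pi/8) = -64.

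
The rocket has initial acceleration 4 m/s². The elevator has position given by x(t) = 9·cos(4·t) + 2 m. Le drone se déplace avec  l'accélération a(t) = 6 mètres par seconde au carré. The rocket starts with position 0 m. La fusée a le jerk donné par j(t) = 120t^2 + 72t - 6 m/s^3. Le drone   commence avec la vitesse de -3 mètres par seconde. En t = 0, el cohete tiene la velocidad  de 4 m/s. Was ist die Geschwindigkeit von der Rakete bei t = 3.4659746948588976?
Wir müssen unsere Gleichung für den Ruck j(t) = 120·t^2 + 72·t - 6 2-mal integrieren. Das Integral von dem Ruck, mit a(0) = 4, ergibt die Beschleunigung: a(t) = 40·t^3 + 36·t^2 - 6·t + 4. Die Stammfunktion von der Beschleunigung ist die Geschwindigkeit. Mit v(0) = 4 erhalten wir v(t) = 10·t^4 + 12·t^3 - 3·t^2 + 4·t + 4. Aus der Gleichung für die Geschwindigkeit v(t) = 10·t^4 + 12·t^3 - 3·t^2 + 4·t + 4, setzen wir t = 3.4659746948588976 ein und erhalten v = 1924.58222310176.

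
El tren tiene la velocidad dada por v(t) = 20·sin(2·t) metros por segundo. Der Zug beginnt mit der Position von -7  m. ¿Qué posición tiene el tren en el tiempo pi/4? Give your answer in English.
To find the answer, we compute 1 integral of v(t) = 20·sin(2·t). Taking ∫v(t)dt and applying x(0) = -7, we find x(t) = 3 - 10·cos(2·t). Using x(t) = 3 - 10·cos(2·t) and substituting t = pi/4, we find x = 3.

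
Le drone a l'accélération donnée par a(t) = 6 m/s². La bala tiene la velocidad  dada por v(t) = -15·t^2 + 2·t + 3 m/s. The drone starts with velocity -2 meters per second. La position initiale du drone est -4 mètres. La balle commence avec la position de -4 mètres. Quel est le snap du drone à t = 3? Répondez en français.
Nous devons dériver notre équation de l'accélération a(t) = 6 2 fois. La dérivée de l'accélération donne le jerk: j(t) = 0. En prenant d/dt de j(t), nous trouvons s(t) = 0. Nous avons le snap s(t) = 0. En substituant t = 3: s(3) = 0.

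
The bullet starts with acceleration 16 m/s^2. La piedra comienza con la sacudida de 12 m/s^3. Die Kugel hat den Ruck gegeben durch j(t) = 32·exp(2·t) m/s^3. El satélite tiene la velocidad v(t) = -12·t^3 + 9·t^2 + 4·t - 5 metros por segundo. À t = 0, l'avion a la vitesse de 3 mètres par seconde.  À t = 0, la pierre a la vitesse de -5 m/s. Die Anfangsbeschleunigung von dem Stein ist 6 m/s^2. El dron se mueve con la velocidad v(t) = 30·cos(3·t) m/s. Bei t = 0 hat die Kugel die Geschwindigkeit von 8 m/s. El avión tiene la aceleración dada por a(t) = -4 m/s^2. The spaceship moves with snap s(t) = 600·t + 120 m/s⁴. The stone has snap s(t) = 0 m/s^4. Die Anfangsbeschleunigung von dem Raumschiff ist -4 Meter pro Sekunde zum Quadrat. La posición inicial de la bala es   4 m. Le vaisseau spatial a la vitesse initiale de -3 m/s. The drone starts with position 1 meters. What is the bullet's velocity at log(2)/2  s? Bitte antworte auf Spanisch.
Necesitamos integrar nuestra ecuación de la sacudida j(t) = 32·exp(2·t) 2 veces. La integral de la sacudida es la aceleración. Usando a(0) = 16, obtenemos a(t) = 16·exp(2·t). Tomando ∫a(t)dt y aplicando v(0) = 8, encontramos v(t) = 8·exp(2·t). De la ecuación de la velocidad v(t) = 8·exp(2·t), sustituimos t = log(2)/2 para obtener v = 16.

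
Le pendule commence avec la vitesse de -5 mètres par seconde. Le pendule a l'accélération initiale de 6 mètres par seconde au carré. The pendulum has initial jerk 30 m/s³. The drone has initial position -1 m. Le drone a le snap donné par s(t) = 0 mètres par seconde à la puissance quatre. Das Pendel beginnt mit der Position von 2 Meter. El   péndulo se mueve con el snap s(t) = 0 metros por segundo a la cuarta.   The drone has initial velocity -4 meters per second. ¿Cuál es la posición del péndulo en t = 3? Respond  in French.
En partant du snap s(t) = 0, nous prenons 4 intégrales. L'intégrale du snap, avec j(0) = 30, donne le jerk: j(t) = 30. La primitive du jerk est l'accélération. En utilisant a(0) = 6, nous obtenons a(t) = 30·t + 6. La primitive de l'accélération est la vitesse. En utilisant v(0) = -5, nous obtenons v(t) = 15·t^2 + 6·t - 5. En intégrant la vitesse et en utilisant la condition initiale x(0) = 2, nous obtenons x(t) = 5·t^3 + 3·t^2 - 5·t + 2. Nous avons la position x(t) = 5·t^3 + 3·t^2 - 5·t + 2. En substituant t = 3: x(3) = 149.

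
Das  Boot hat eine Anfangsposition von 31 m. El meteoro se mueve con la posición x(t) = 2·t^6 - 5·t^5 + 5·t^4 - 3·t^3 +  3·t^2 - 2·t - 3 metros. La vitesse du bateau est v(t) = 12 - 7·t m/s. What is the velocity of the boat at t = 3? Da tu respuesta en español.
Tenemos la velocidad v(t) = 12 - 7·t. Sustituyendo t = 3: v(3) = -9.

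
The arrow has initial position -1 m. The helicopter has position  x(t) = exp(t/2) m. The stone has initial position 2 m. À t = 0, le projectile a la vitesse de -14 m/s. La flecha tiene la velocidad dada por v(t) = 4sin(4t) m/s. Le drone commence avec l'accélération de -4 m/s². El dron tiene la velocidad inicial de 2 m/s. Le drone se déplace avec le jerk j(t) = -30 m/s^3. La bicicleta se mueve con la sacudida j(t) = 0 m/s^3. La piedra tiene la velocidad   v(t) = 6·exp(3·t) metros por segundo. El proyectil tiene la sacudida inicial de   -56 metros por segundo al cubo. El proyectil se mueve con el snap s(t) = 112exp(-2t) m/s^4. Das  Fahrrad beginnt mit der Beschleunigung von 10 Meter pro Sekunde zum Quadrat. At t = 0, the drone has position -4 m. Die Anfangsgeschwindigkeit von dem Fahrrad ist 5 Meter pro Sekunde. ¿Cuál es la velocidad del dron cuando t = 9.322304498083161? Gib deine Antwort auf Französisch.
Nous devons intégrer notre équation du jerk j(t) = -30 2 fois. L'intégrale du jerk est l'accélération. En utilisant a(0) = -4, nous obtenons a(t) = -30·t - 4. En intégrant l'accélération et en utilisant la condition initiale v(0) = 2, nous obtenons v(t) = -15·t^2 - 4·t + 2. En utilisant v(t) = -15·t^2 - 4·t + 2 et en substituant t = 9.322304498083161, nous trouvons v = -1338.86963531706.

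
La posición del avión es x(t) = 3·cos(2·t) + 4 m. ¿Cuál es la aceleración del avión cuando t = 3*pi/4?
Partiendo de la posición x(t) = 3·cos(2·t) + 4, tomamos 2 derivadas. La derivada de la posición da la velocidad: v(t) = -6·sin(2·t). La derivada de la velocidad da la aceleración: a(t) = -12·cos(2·t). De la ecuación de la aceleración a(t) = -12·cos(2·t), sustituimos t = 3*pi/4 para obtener a = 0.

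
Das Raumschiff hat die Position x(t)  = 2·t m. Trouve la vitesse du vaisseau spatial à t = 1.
Nous devons dériver notre équation de la position x(t) = 2·t 1 fois. En prenant d/dt de x(t), nous trouvons v(t) = 2. Nous avons la vitesse v(t) = 2. En substituant t = 1: v(1) = 2.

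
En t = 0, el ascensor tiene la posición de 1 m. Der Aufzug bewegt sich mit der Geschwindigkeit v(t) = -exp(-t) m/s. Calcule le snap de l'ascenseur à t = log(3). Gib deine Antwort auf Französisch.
Nous devons dériver notre équation de la vitesse v(t) = -exp(-t) 3 fois. En dérivant la vitesse, nous obtenons l'accélération: a(t) = exp(-t). En dérivant l'accélération, nous obtenons le jerk: j(t) = -exp(-t). La dérivée du jerk donne le snap: s(t) = exp(-t). En utilisant s(t) = exp(-t) et en substituant t = log(3), nous trouvons s = 1/3.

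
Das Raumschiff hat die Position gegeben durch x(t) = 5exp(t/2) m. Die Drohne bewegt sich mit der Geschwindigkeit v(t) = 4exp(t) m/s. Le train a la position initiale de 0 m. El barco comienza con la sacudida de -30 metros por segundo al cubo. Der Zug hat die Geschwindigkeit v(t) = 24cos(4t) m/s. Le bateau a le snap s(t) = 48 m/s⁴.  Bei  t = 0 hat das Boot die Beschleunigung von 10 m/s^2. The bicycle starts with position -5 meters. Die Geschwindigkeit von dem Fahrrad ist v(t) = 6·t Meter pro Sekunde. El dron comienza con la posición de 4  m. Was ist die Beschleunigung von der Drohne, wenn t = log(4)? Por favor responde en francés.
Nous devons dériver notre équation de la vitesse v(t) = 4·exp(t) 1 fois. En prenant d/dt de v(t), nous trouvons a(t) = 4·exp(t). De l'équation de l'accélération a(t) = 4·exp(t), nous substituons t = log(4) pour obtenir a = 16.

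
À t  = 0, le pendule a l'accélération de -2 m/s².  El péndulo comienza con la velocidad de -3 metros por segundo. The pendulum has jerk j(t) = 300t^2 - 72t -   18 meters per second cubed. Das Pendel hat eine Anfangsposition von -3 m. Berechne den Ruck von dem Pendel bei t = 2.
Mit j(t) = 300·t^2 - 72·t - 18 und Einsetzen von t = 2, finden wir j = 1038.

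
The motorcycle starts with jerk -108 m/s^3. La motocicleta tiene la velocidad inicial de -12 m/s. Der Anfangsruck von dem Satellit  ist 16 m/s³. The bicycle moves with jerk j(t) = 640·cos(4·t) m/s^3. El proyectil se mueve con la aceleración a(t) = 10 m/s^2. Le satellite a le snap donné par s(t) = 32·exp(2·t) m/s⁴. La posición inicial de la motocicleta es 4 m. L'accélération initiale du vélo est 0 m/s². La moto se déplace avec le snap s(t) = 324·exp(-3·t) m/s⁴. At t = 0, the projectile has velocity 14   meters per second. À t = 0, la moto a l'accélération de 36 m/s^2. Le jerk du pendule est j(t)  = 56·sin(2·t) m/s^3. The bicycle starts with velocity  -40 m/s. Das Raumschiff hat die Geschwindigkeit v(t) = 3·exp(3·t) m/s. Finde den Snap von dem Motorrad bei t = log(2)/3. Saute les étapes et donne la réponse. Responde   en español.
El snap en t = log(2)/3 es s = 162.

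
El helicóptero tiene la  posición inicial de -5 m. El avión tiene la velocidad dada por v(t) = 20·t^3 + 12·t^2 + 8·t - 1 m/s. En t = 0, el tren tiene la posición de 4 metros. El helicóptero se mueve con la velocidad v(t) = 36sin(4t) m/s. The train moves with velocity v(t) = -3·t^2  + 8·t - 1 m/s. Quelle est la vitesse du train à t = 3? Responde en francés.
Nous avons la vitesse v(t) = -3·t^2 + 8·t - 1. En substituant t = 3: v(3) = -4.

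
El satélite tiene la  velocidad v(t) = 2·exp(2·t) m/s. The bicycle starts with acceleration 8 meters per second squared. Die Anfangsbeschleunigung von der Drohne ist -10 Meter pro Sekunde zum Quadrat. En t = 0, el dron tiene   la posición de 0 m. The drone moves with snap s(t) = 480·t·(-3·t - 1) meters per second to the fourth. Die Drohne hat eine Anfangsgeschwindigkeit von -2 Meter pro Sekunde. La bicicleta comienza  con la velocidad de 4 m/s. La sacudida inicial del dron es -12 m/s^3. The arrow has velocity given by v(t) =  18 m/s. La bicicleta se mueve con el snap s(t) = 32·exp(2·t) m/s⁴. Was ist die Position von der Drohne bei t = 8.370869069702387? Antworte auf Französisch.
Pour résoudre ceci, nous devons prendre 4 primitives de notre équation du snap s(t) = 480·t·(-3·t - 1). La primitive du snap, avec j(0) = -12, donne le jerk: j(t) = -480·t^3 - 240·t^2 - 12. La primitive du jerk, avec a(0) = -10, donne l'accélération: a(t) = -120·t^4 - 80·t^3 - 12·t - 10. La primitive de l'accélération est la vitesse. En utilisant v(0) = -2, nous obtenons v(t) = -24·t^5 - 20·t^4 - 6·t^2 - 10·t - 2. La primitive de la vitesse, avec x(0) = 0, donne la position: x(t) = -4·t^6 - 4·t^5 - 2·t^3 - 5·t^2 - 2·t. De l'équation de la position x(t) = -4·t^6 - 4·t^5 - 2·t^3 - 5·t^2 - 2·t, nous substituons t = 8.370869069702387 pour obtenir x = -1542149.84174283.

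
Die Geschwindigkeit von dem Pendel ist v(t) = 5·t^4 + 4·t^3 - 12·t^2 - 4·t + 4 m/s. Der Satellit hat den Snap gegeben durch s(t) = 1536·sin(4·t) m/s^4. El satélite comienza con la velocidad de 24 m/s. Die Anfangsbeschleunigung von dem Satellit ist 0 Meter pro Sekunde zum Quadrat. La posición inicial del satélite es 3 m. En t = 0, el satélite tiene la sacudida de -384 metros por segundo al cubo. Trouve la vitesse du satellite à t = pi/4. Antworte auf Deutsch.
Ausgehend von dem Snap s(t) = 1536·sin(4·t), nehmen wir 3 Integrale. Die Stammfunktion von dem Snap, mit j(0) = -384, ergibt den Ruck: j(t) = -384·cos(4·t). Das Integral von dem Ruck ist die Beschleunigung. Mit a(0) = 0 erhalten wir a(t) = -96·sin(4·t). Das Integral von der Beschleunigung ist die Geschwindigkeit. Mit v(0) = 24 erhalten wir v(t) = 24·cos(4·t). Wir haben die Geschwindigkeit v(t) = 24·cos(4·t). Durch Einsetzen von t = pi/4: v(pi/4) = -24.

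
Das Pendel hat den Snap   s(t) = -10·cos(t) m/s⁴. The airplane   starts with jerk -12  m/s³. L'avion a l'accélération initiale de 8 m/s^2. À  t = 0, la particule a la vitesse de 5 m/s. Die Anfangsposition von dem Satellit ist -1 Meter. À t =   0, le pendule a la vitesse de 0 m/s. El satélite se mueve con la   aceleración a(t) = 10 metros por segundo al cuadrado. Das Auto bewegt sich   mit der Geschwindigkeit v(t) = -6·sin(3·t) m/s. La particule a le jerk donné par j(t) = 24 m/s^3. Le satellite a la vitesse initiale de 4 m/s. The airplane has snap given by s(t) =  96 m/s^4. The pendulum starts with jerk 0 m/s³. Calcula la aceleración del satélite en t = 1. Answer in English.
Using a(t) = 10 and substituting t = 1, we find a = 10.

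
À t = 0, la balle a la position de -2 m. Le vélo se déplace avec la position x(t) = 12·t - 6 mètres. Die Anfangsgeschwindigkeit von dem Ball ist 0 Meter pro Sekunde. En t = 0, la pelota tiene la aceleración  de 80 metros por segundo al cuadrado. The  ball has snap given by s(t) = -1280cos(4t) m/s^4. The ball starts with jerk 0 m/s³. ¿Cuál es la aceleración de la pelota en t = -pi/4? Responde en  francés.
Pour résoudre ceci, nous devons prendre 2 intégrales de notre équation du snap s(t) = -1280·cos(4·t). En intégrant le snap et en utilisant la condition initiale j(0) = 0, nous obtenons j(t) = -320·sin(4·t). La primitive du jerk est l'accélération. En utilisant a(0) = 80, nous obtenons a(t) = 80·cos(4·t). De l'équation de l'accélération a(t) = 80·cos(4·t), nous substituons t = -pi/4 pour obtenir a = -80.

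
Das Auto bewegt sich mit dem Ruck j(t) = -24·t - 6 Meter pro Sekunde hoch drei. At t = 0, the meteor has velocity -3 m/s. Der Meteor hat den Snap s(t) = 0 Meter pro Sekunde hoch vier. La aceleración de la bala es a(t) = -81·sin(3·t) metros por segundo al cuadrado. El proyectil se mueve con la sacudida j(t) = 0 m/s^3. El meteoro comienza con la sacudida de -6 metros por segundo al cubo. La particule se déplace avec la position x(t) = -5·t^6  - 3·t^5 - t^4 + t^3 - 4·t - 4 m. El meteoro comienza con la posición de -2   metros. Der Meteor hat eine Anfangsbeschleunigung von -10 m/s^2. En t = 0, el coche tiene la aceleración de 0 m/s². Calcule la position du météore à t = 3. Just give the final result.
À t = 3, x = -83.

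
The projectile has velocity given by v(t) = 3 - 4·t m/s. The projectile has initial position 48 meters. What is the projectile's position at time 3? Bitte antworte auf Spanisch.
Para resolver esto, necesitamos tomar 1 antiderivada de nuestra ecuación de la velocidad v(t) = 3 - 4·t. La antiderivada de la velocidad, con x(0) = 48, da la posición: x(t) = -2·t^2 + 3·t + 48. De la ecuación de la posición x(t) = -2·t^2 + 3·t + 48, sustituimos t = 3 para obtener x = 39.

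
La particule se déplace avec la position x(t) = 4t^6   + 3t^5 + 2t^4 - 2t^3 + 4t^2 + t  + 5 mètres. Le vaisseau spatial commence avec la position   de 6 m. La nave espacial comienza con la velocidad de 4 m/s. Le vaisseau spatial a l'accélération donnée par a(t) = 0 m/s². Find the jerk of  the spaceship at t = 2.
To solve this, we need to take 1 derivative of our acceleration equation a(t) = 0. Differentiating acceleration, we get jerk: j(t) = 0. Using j(t) = 0 and substituting t = 2, we find j = 0.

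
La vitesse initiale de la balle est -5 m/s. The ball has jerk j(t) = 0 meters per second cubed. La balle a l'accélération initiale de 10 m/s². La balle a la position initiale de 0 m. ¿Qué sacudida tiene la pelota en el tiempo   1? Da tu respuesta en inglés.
From the given jerk equation j(t) = 0, we substitute t = 1 to get j = 0.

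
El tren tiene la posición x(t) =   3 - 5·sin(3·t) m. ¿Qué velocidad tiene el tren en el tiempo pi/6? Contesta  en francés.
Pour résoudre ceci, nous devons prendre 1 dérivée de notre équation de la position x(t) = 3 - 5·sin(3·t). En prenant d/dt de x(t), nous trouvons v(t) = -15·cos(3·t). En utilisant v(t) = -15·cos(3·t) et en substituant t = pi/6, nous trouvons v = 0.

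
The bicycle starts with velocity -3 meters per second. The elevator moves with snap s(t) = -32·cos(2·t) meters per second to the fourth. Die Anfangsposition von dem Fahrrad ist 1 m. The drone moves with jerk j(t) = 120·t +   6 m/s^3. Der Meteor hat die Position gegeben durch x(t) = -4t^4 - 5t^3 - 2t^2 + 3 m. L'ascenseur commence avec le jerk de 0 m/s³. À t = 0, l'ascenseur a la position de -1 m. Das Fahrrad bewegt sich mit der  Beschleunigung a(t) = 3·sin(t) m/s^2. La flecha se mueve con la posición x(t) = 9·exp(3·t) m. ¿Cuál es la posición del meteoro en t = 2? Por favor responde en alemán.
Aus der Gleichung für die Position x(t) = -4·t^4 - 5·t^3 - 2·t^2 + 3, setzen wir t = 2 ein und erhalten x = -109.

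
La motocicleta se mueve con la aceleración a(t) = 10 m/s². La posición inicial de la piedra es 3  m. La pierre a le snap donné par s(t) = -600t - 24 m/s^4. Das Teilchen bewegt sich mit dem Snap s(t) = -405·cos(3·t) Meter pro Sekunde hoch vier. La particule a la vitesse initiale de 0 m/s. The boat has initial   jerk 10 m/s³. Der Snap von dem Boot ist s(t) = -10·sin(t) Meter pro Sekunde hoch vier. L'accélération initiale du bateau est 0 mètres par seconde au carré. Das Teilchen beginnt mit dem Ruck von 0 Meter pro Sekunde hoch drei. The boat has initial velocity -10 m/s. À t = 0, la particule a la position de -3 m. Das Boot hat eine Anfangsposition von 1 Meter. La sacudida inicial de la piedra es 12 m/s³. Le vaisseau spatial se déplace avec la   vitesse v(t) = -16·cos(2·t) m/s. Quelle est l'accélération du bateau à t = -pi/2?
Pour résoudre ceci, nous devons prendre 2 primitives de notre équation du snap s(t) = -10·sin(t). L'intégrale du snap est le jerk. En utilisant j(0) = 10, nous obtenons j(t) = 10·cos(t). En prenant ∫j(t)dt et en appliquant a(0) = 0, nous trouvons a(t) = 10·sin(t). En utilisant a(t) = 10·sin(t) et en substituant t = -pi/2, nous trouvons a = -10.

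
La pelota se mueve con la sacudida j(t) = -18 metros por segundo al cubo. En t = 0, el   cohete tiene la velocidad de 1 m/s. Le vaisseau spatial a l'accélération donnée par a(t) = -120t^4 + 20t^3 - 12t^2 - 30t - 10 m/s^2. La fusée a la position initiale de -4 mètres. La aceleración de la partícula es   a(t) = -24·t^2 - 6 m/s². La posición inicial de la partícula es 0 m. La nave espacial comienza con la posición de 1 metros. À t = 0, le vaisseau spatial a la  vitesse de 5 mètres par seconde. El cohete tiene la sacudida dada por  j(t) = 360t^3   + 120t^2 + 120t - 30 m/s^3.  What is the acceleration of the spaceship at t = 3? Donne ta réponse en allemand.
Wir haben die Beschleunigung a(t) = -120·t^4 + 20·t^3 - 12·t^2 - 30·t - 10. Durch Einsetzen von t = 3: a(3) = -9388.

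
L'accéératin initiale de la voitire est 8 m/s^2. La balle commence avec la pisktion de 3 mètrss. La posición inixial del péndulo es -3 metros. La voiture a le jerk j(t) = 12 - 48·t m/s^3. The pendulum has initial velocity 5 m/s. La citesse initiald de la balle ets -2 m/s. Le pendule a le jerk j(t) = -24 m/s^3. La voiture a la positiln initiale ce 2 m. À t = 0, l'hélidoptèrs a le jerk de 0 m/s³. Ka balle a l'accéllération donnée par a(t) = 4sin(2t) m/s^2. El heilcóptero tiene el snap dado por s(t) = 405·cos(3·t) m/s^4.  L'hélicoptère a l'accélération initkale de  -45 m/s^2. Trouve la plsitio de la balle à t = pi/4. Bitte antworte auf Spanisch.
Para resolver esto, necesitamos tomar 2 integrales de nuestra ecuación de la aceleración a(t) = 4·sin(2·t). Tomando ∫a(t)dt y aplicando v(0) = -2, encontramos v(t) = -2·cos(2·t). Tomando ∫v(t)dt y aplicando x(0) = 3, encontramos x(t) = 3 - sin(2·t). De la ecuación de la posición x(t) = 3 - sin(2·t), sustituimos t = pi/4 para obtener x = 2.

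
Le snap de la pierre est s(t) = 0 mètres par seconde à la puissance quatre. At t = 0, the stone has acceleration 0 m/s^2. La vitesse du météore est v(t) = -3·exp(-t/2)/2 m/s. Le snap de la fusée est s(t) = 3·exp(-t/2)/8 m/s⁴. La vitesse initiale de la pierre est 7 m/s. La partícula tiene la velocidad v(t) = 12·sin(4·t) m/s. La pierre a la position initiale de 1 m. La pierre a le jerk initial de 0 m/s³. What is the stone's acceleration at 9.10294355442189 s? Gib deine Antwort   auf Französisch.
Nous devons trouver la primitive de notre équation du snap s(t) = 0 2 fois. En prenant ∫s(t)dt et en appliquant j(0) = 0, nous trouvons j(t) = 0. En intégrant le jerk et en utilisant la condition initiale a(0) = 0, nous obtenons a(t) = 0. En utilisant a(t) = 0 et en substituant t = 9.10294355442189, nous trouvons a = 0.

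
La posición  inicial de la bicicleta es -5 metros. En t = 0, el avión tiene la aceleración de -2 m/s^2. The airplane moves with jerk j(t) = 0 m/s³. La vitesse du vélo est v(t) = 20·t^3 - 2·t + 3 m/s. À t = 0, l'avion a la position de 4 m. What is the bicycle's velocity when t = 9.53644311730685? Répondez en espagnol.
Usando v(t) = 20·t^3 - 2·t + 3 y sustituyendo t = 9.53644311730685, encontramos v = 17329.5245794401.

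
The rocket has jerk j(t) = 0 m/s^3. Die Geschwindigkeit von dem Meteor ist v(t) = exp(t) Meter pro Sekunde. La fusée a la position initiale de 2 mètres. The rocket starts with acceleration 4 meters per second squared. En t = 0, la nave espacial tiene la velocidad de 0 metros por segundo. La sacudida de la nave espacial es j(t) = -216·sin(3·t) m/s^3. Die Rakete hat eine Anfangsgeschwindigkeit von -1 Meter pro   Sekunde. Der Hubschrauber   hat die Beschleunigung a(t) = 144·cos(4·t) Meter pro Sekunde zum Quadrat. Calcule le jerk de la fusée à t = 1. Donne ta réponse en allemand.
Aus der Gleichung für den Ruck j(t) = 0, setzen wir t = 1 ein und erhalten j = 0.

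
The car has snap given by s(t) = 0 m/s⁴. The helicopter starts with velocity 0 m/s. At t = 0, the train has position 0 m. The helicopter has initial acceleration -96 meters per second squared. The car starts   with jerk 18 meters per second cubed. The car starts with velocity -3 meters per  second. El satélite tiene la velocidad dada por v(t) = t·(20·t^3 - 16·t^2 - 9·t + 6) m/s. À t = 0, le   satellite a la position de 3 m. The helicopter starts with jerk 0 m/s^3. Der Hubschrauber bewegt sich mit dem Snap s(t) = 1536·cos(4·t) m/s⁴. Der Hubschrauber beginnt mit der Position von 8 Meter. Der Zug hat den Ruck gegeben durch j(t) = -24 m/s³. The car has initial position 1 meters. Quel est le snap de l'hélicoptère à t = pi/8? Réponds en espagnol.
De la ecuación del snap s(t) = 1536·cos(4·t), sustituimos t = pi/8 para obtener s = 0.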